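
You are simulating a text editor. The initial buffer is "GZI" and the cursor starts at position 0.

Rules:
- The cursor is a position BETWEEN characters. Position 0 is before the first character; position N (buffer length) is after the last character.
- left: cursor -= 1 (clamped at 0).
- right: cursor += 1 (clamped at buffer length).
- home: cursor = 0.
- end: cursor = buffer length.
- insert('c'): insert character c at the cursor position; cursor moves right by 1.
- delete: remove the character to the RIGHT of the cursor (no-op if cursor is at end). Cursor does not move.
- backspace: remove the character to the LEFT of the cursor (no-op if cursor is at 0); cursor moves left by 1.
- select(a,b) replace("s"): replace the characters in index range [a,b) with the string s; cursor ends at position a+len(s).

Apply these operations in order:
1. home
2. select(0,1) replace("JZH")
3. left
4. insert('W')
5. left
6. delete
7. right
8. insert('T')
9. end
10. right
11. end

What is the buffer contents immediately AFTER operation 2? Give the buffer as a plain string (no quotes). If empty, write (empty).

After op 1 (home): buf='GZI' cursor=0
After op 2 (select(0,1) replace("JZH")): buf='JZHZI' cursor=3

Answer: JZHZI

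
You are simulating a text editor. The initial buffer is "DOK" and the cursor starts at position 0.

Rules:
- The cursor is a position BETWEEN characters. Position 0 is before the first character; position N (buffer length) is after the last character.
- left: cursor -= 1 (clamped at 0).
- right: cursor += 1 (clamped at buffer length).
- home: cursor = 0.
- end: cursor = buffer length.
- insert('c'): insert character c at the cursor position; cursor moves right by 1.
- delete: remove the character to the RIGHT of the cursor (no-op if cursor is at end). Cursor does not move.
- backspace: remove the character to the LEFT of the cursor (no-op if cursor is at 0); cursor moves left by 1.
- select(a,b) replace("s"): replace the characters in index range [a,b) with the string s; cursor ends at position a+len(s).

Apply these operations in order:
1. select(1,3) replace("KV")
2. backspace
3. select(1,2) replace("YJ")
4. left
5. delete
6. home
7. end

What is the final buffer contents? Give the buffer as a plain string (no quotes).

Answer: DY

Derivation:
After op 1 (select(1,3) replace("KV")): buf='DKV' cursor=3
After op 2 (backspace): buf='DK' cursor=2
After op 3 (select(1,2) replace("YJ")): buf='DYJ' cursor=3
After op 4 (left): buf='DYJ' cursor=2
After op 5 (delete): buf='DY' cursor=2
After op 6 (home): buf='DY' cursor=0
After op 7 (end): buf='DY' cursor=2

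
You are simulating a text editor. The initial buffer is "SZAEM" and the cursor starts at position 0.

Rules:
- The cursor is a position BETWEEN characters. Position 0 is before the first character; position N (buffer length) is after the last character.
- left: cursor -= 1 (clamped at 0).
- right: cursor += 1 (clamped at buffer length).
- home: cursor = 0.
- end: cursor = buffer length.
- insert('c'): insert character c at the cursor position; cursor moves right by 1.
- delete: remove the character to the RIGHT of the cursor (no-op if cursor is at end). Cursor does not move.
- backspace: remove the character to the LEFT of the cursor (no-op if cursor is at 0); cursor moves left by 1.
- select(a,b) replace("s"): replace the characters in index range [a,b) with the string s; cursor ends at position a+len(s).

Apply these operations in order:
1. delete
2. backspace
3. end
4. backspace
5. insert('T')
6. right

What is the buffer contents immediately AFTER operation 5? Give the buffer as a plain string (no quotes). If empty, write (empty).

Answer: ZAET

Derivation:
After op 1 (delete): buf='ZAEM' cursor=0
After op 2 (backspace): buf='ZAEM' cursor=0
After op 3 (end): buf='ZAEM' cursor=4
After op 4 (backspace): buf='ZAE' cursor=3
After op 5 (insert('T')): buf='ZAET' cursor=4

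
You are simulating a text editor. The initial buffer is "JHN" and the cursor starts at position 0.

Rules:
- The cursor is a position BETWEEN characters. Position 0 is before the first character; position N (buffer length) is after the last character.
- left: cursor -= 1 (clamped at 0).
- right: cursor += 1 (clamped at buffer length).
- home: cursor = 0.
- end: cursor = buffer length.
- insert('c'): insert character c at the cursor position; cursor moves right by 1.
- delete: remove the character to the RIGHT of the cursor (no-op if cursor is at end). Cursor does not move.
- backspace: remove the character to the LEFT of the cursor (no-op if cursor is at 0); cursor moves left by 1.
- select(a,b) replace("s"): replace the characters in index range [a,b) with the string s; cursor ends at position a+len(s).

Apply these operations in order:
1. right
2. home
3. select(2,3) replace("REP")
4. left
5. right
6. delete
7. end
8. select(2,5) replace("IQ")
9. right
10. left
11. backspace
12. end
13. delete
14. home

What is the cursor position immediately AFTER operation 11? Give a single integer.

Answer: 2

Derivation:
After op 1 (right): buf='JHN' cursor=1
After op 2 (home): buf='JHN' cursor=0
After op 3 (select(2,3) replace("REP")): buf='JHREP' cursor=5
After op 4 (left): buf='JHREP' cursor=4
After op 5 (right): buf='JHREP' cursor=5
After op 6 (delete): buf='JHREP' cursor=5
After op 7 (end): buf='JHREP' cursor=5
After op 8 (select(2,5) replace("IQ")): buf='JHIQ' cursor=4
After op 9 (right): buf='JHIQ' cursor=4
After op 10 (left): buf='JHIQ' cursor=3
After op 11 (backspace): buf='JHQ' cursor=2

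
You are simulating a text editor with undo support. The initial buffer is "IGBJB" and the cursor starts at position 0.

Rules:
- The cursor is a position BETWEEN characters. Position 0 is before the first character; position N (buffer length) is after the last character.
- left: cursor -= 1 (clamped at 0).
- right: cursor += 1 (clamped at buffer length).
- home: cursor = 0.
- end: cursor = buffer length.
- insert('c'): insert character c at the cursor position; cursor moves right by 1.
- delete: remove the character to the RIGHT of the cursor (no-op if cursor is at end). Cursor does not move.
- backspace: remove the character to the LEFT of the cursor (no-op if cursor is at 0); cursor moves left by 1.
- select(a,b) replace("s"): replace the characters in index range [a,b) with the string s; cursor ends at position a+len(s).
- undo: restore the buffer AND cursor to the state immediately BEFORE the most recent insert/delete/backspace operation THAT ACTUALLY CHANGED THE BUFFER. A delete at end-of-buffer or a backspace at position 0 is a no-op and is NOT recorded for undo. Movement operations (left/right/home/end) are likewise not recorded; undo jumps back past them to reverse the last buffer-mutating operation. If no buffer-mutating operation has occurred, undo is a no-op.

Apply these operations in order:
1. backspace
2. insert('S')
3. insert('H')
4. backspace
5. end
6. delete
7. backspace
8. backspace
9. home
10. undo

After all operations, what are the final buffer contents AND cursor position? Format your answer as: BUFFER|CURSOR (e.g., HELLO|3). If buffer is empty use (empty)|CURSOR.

Answer: SIGBJ|5

Derivation:
After op 1 (backspace): buf='IGBJB' cursor=0
After op 2 (insert('S')): buf='SIGBJB' cursor=1
After op 3 (insert('H')): buf='SHIGBJB' cursor=2
After op 4 (backspace): buf='SIGBJB' cursor=1
After op 5 (end): buf='SIGBJB' cursor=6
After op 6 (delete): buf='SIGBJB' cursor=6
After op 7 (backspace): buf='SIGBJ' cursor=5
After op 8 (backspace): buf='SIGB' cursor=4
After op 9 (home): buf='SIGB' cursor=0
After op 10 (undo): buf='SIGBJ' cursor=5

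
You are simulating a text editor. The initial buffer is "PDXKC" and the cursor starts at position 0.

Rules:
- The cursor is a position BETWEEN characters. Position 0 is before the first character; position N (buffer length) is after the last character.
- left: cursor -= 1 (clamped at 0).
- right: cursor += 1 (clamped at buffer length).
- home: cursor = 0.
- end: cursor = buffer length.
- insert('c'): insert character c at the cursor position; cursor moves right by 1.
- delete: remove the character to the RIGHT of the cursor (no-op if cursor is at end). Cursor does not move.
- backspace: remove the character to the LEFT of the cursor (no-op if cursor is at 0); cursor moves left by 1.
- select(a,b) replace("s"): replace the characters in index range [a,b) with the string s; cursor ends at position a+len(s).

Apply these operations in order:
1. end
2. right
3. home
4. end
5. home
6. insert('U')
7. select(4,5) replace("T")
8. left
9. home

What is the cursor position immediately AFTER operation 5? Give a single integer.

After op 1 (end): buf='PDXKC' cursor=5
After op 2 (right): buf='PDXKC' cursor=5
After op 3 (home): buf='PDXKC' cursor=0
After op 4 (end): buf='PDXKC' cursor=5
After op 5 (home): buf='PDXKC' cursor=0

Answer: 0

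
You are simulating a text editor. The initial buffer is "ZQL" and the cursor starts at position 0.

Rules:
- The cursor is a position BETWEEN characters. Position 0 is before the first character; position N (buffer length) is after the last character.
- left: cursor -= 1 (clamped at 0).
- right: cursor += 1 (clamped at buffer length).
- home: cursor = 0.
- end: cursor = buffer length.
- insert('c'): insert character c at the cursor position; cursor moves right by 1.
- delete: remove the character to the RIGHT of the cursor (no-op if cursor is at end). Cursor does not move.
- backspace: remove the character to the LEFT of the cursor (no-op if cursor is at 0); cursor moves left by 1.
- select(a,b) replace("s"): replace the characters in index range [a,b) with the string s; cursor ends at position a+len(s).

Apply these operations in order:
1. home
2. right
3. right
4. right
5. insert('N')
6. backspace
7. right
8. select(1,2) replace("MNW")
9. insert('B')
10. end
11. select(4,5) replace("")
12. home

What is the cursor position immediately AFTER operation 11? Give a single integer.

After op 1 (home): buf='ZQL' cursor=0
After op 2 (right): buf='ZQL' cursor=1
After op 3 (right): buf='ZQL' cursor=2
After op 4 (right): buf='ZQL' cursor=3
After op 5 (insert('N')): buf='ZQLN' cursor=4
After op 6 (backspace): buf='ZQL' cursor=3
After op 7 (right): buf='ZQL' cursor=3
After op 8 (select(1,2) replace("MNW")): buf='ZMNWL' cursor=4
After op 9 (insert('B')): buf='ZMNWBL' cursor=5
After op 10 (end): buf='ZMNWBL' cursor=6
After op 11 (select(4,5) replace("")): buf='ZMNWL' cursor=4

Answer: 4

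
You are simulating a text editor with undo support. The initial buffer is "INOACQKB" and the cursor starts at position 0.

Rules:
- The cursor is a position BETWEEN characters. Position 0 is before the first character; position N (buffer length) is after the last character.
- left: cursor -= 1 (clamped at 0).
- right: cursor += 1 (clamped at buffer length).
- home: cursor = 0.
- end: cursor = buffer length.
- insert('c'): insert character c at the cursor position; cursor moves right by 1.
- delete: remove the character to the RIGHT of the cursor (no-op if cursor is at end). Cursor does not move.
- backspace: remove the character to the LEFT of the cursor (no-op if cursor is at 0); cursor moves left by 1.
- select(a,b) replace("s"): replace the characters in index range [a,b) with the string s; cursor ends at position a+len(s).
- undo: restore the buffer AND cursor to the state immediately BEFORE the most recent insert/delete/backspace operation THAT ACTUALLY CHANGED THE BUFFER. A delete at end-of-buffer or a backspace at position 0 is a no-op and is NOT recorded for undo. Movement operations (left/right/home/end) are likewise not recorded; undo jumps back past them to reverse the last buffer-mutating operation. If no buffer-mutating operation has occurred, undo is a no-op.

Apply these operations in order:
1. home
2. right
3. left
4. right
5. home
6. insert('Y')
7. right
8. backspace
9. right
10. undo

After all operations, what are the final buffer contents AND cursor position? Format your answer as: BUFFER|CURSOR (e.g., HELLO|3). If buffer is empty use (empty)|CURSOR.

After op 1 (home): buf='INOACQKB' cursor=0
After op 2 (right): buf='INOACQKB' cursor=1
After op 3 (left): buf='INOACQKB' cursor=0
After op 4 (right): buf='INOACQKB' cursor=1
After op 5 (home): buf='INOACQKB' cursor=0
After op 6 (insert('Y')): buf='YINOACQKB' cursor=1
After op 7 (right): buf='YINOACQKB' cursor=2
After op 8 (backspace): buf='YNOACQKB' cursor=1
After op 9 (right): buf='YNOACQKB' cursor=2
After op 10 (undo): buf='YINOACQKB' cursor=2

Answer: YINOACQKB|2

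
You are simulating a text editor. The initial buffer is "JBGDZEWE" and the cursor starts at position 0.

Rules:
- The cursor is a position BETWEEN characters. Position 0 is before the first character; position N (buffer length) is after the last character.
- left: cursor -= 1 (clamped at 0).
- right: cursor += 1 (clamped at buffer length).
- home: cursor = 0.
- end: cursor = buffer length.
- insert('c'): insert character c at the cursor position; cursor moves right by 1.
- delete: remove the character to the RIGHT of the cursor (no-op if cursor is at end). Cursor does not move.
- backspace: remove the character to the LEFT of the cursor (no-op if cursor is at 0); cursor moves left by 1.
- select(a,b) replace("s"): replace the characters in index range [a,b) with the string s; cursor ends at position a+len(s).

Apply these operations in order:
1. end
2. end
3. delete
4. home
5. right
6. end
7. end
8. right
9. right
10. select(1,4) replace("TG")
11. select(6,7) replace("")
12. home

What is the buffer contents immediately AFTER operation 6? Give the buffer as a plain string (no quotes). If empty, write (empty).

Answer: JBGDZEWE

Derivation:
After op 1 (end): buf='JBGDZEWE' cursor=8
After op 2 (end): buf='JBGDZEWE' cursor=8
After op 3 (delete): buf='JBGDZEWE' cursor=8
After op 4 (home): buf='JBGDZEWE' cursor=0
After op 5 (right): buf='JBGDZEWE' cursor=1
After op 6 (end): buf='JBGDZEWE' cursor=8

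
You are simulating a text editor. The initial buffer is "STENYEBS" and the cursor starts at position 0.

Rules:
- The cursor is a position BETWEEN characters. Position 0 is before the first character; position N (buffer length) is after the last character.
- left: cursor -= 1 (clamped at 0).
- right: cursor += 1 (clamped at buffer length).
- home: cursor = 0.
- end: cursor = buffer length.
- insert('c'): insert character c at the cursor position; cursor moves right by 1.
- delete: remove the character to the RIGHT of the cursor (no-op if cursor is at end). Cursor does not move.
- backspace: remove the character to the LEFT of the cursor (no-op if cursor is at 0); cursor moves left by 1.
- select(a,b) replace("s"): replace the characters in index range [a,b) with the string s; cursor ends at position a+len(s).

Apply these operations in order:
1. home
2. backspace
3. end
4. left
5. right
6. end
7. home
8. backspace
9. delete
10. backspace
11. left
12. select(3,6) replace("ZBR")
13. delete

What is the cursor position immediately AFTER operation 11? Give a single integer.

After op 1 (home): buf='STENYEBS' cursor=0
After op 2 (backspace): buf='STENYEBS' cursor=0
After op 3 (end): buf='STENYEBS' cursor=8
After op 4 (left): buf='STENYEBS' cursor=7
After op 5 (right): buf='STENYEBS' cursor=8
After op 6 (end): buf='STENYEBS' cursor=8
After op 7 (home): buf='STENYEBS' cursor=0
After op 8 (backspace): buf='STENYEBS' cursor=0
After op 9 (delete): buf='TENYEBS' cursor=0
After op 10 (backspace): buf='TENYEBS' cursor=0
After op 11 (left): buf='TENYEBS' cursor=0

Answer: 0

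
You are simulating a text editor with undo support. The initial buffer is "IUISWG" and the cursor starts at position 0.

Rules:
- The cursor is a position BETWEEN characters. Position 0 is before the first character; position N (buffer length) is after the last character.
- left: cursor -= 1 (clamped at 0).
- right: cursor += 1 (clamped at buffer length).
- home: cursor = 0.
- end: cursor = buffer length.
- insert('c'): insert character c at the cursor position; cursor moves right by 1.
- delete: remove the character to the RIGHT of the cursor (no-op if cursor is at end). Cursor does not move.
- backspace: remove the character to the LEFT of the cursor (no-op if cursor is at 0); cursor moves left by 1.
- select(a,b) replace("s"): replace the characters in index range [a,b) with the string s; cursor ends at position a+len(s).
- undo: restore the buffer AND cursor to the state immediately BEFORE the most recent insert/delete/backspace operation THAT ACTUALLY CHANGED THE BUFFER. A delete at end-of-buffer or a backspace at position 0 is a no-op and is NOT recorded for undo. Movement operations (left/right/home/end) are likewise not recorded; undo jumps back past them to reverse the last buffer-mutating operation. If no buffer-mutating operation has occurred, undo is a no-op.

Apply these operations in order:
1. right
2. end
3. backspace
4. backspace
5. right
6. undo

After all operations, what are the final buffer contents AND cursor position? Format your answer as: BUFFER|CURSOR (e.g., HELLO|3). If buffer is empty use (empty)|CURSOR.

After op 1 (right): buf='IUISWG' cursor=1
After op 2 (end): buf='IUISWG' cursor=6
After op 3 (backspace): buf='IUISW' cursor=5
After op 4 (backspace): buf='IUIS' cursor=4
After op 5 (right): buf='IUIS' cursor=4
After op 6 (undo): buf='IUISW' cursor=5

Answer: IUISW|5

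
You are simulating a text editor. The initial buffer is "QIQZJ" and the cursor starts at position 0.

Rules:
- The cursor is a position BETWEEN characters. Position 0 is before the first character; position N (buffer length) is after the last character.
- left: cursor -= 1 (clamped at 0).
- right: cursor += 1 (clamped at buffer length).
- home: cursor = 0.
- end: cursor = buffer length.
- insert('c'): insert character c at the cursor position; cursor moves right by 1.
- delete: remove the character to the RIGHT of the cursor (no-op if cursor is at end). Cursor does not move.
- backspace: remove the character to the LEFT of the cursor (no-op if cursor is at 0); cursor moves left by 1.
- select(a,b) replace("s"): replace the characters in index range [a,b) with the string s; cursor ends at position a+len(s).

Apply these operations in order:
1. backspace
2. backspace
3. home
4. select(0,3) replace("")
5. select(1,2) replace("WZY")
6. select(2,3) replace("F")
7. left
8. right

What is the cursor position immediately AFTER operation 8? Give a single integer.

After op 1 (backspace): buf='QIQZJ' cursor=0
After op 2 (backspace): buf='QIQZJ' cursor=0
After op 3 (home): buf='QIQZJ' cursor=0
After op 4 (select(0,3) replace("")): buf='ZJ' cursor=0
After op 5 (select(1,2) replace("WZY")): buf='ZWZY' cursor=4
After op 6 (select(2,3) replace("F")): buf='ZWFY' cursor=3
After op 7 (left): buf='ZWFY' cursor=2
After op 8 (right): buf='ZWFY' cursor=3

Answer: 3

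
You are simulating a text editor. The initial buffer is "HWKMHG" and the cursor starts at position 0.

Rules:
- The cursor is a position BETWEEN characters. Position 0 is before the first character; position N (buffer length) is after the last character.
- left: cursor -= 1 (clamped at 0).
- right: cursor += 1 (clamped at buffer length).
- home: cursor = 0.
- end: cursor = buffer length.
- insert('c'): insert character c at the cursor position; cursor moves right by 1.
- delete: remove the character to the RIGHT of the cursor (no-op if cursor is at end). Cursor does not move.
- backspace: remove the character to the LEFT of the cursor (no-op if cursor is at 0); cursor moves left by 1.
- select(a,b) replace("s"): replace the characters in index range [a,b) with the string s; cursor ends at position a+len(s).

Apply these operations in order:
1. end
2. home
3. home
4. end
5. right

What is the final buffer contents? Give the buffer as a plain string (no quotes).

After op 1 (end): buf='HWKMHG' cursor=6
After op 2 (home): buf='HWKMHG' cursor=0
After op 3 (home): buf='HWKMHG' cursor=0
After op 4 (end): buf='HWKMHG' cursor=6
After op 5 (right): buf='HWKMHG' cursor=6

Answer: HWKMHG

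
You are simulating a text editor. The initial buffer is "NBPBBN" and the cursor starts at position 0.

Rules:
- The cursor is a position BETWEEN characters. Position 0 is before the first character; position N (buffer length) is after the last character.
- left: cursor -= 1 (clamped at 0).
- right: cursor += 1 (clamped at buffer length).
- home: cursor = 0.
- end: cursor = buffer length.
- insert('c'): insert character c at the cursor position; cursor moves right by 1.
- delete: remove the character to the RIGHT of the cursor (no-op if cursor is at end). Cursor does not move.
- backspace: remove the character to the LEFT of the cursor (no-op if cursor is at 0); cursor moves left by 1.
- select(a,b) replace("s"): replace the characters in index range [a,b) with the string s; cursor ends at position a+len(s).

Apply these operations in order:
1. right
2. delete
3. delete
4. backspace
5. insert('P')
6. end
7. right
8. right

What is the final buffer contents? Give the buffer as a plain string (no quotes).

Answer: PBBN

Derivation:
After op 1 (right): buf='NBPBBN' cursor=1
After op 2 (delete): buf='NPBBN' cursor=1
After op 3 (delete): buf='NBBN' cursor=1
After op 4 (backspace): buf='BBN' cursor=0
After op 5 (insert('P')): buf='PBBN' cursor=1
After op 6 (end): buf='PBBN' cursor=4
After op 7 (right): buf='PBBN' cursor=4
After op 8 (right): buf='PBBN' cursor=4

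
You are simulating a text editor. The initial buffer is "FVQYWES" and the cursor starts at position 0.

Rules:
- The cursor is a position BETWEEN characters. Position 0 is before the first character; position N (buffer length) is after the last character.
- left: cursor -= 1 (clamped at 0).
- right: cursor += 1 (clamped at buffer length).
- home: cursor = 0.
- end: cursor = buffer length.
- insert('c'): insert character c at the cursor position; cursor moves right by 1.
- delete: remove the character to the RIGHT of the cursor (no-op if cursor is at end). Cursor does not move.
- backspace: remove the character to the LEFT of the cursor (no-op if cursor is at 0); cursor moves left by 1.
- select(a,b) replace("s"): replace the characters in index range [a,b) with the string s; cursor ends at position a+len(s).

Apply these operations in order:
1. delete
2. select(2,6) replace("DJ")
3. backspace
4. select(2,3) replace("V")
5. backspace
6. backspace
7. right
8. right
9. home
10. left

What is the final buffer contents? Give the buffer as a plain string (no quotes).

After op 1 (delete): buf='VQYWES' cursor=0
After op 2 (select(2,6) replace("DJ")): buf='VQDJ' cursor=4
After op 3 (backspace): buf='VQD' cursor=3
After op 4 (select(2,3) replace("V")): buf='VQV' cursor=3
After op 5 (backspace): buf='VQ' cursor=2
After op 6 (backspace): buf='V' cursor=1
After op 7 (right): buf='V' cursor=1
After op 8 (right): buf='V' cursor=1
After op 9 (home): buf='V' cursor=0
After op 10 (left): buf='V' cursor=0

Answer: V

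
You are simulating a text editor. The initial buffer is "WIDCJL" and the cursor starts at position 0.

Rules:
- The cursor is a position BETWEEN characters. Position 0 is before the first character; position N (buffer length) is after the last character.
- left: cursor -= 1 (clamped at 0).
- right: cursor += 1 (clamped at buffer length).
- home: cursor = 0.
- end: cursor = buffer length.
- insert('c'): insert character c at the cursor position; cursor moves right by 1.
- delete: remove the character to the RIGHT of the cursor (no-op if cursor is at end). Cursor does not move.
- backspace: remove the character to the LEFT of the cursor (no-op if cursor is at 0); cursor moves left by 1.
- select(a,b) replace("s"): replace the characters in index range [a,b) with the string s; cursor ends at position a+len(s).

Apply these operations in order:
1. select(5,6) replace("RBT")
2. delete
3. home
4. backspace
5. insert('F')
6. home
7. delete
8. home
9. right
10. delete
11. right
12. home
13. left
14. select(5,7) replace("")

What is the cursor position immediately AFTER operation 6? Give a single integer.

Answer: 0

Derivation:
After op 1 (select(5,6) replace("RBT")): buf='WIDCJRBT' cursor=8
After op 2 (delete): buf='WIDCJRBT' cursor=8
After op 3 (home): buf='WIDCJRBT' cursor=0
After op 4 (backspace): buf='WIDCJRBT' cursor=0
After op 5 (insert('F')): buf='FWIDCJRBT' cursor=1
After op 6 (home): buf='FWIDCJRBT' cursor=0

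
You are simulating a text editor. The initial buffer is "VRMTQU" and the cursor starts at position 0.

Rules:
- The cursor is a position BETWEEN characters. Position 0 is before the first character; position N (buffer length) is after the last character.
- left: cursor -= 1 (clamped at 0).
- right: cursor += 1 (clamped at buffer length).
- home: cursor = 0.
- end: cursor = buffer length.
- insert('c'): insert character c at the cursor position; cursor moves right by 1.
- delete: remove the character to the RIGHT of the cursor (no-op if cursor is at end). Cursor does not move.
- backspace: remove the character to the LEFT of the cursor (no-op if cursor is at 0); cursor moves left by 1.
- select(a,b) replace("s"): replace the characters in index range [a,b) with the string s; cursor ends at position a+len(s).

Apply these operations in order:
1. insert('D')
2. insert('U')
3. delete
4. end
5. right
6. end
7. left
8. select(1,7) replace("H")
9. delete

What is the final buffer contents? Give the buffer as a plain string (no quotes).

After op 1 (insert('D')): buf='DVRMTQU' cursor=1
After op 2 (insert('U')): buf='DUVRMTQU' cursor=2
After op 3 (delete): buf='DURMTQU' cursor=2
After op 4 (end): buf='DURMTQU' cursor=7
After op 5 (right): buf='DURMTQU' cursor=7
After op 6 (end): buf='DURMTQU' cursor=7
After op 7 (left): buf='DURMTQU' cursor=6
After op 8 (select(1,7) replace("H")): buf='DH' cursor=2
After op 9 (delete): buf='DH' cursor=2

Answer: DH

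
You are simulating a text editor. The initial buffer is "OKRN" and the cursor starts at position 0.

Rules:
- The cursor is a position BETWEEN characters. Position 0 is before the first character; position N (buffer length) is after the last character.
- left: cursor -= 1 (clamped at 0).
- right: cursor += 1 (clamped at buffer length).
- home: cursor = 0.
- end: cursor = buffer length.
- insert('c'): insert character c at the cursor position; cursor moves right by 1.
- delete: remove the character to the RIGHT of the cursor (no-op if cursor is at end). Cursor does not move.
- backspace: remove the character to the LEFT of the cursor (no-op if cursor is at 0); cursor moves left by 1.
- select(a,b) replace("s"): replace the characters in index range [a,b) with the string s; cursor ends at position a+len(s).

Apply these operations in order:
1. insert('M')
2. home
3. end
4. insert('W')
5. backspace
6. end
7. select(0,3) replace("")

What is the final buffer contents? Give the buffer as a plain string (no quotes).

Answer: RN

Derivation:
After op 1 (insert('M')): buf='MOKRN' cursor=1
After op 2 (home): buf='MOKRN' cursor=0
After op 3 (end): buf='MOKRN' cursor=5
After op 4 (insert('W')): buf='MOKRNW' cursor=6
After op 5 (backspace): buf='MOKRN' cursor=5
After op 6 (end): buf='MOKRN' cursor=5
After op 7 (select(0,3) replace("")): buf='RN' cursor=0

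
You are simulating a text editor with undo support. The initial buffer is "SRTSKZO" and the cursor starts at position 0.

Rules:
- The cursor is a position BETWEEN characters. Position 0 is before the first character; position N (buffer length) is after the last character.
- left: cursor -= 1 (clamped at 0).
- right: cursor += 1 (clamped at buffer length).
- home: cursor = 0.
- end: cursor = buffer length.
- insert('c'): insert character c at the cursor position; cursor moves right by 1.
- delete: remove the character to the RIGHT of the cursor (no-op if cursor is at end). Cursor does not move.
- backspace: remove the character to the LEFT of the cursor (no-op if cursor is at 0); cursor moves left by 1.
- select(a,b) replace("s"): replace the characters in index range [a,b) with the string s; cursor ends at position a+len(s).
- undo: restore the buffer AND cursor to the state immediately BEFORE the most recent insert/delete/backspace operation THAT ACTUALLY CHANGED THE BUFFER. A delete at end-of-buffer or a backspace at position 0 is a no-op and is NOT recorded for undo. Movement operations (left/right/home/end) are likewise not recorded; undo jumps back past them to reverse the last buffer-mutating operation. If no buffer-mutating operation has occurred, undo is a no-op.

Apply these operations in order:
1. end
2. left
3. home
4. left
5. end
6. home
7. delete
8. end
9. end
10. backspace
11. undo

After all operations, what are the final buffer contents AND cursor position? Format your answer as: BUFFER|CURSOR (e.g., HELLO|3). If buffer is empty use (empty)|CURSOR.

Answer: RTSKZO|6

Derivation:
After op 1 (end): buf='SRTSKZO' cursor=7
After op 2 (left): buf='SRTSKZO' cursor=6
After op 3 (home): buf='SRTSKZO' cursor=0
After op 4 (left): buf='SRTSKZO' cursor=0
After op 5 (end): buf='SRTSKZO' cursor=7
After op 6 (home): buf='SRTSKZO' cursor=0
After op 7 (delete): buf='RTSKZO' cursor=0
After op 8 (end): buf='RTSKZO' cursor=6
After op 9 (end): buf='RTSKZO' cursor=6
After op 10 (backspace): buf='RTSKZ' cursor=5
After op 11 (undo): buf='RTSKZO' cursor=6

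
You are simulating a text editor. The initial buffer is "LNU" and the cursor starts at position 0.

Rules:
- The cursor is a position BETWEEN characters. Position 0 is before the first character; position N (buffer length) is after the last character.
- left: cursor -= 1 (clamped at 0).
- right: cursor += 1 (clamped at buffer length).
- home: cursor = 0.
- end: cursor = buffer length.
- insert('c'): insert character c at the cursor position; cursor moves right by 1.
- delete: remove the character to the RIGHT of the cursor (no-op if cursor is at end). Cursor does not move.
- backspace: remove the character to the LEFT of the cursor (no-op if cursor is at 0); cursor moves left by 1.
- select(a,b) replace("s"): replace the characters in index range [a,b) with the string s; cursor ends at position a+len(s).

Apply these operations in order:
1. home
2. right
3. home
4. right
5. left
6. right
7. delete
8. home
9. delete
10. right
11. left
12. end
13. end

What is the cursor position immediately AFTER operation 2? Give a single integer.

Answer: 1

Derivation:
After op 1 (home): buf='LNU' cursor=0
After op 2 (right): buf='LNU' cursor=1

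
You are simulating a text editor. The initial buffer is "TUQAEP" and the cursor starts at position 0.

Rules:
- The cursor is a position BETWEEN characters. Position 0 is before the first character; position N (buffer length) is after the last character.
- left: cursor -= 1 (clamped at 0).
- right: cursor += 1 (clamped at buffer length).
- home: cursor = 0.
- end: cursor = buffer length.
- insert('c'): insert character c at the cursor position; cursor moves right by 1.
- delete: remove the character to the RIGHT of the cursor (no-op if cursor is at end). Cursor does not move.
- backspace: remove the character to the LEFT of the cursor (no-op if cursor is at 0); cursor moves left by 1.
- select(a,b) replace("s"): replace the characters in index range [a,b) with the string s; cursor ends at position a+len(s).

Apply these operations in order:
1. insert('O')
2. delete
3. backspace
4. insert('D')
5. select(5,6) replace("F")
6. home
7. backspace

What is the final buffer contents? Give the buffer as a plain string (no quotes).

After op 1 (insert('O')): buf='OTUQAEP' cursor=1
After op 2 (delete): buf='OUQAEP' cursor=1
After op 3 (backspace): buf='UQAEP' cursor=0
After op 4 (insert('D')): buf='DUQAEP' cursor=1
After op 5 (select(5,6) replace("F")): buf='DUQAEF' cursor=6
After op 6 (home): buf='DUQAEF' cursor=0
After op 7 (backspace): buf='DUQAEF' cursor=0

Answer: DUQAEF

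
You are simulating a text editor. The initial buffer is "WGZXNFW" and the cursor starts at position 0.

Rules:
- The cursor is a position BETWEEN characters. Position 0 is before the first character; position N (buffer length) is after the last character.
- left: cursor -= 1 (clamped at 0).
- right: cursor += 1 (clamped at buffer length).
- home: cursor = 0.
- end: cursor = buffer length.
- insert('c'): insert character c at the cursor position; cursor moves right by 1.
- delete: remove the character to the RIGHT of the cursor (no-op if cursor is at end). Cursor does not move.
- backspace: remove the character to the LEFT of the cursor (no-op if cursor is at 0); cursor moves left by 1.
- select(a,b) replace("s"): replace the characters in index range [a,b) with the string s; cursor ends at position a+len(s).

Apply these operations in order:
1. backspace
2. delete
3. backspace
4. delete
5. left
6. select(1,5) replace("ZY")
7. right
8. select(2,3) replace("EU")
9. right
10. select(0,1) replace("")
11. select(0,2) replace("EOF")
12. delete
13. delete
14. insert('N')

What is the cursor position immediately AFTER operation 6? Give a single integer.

Answer: 3

Derivation:
After op 1 (backspace): buf='WGZXNFW' cursor=0
After op 2 (delete): buf='GZXNFW' cursor=0
After op 3 (backspace): buf='GZXNFW' cursor=0
After op 4 (delete): buf='ZXNFW' cursor=0
After op 5 (left): buf='ZXNFW' cursor=0
After op 6 (select(1,5) replace("ZY")): buf='ZZY' cursor=3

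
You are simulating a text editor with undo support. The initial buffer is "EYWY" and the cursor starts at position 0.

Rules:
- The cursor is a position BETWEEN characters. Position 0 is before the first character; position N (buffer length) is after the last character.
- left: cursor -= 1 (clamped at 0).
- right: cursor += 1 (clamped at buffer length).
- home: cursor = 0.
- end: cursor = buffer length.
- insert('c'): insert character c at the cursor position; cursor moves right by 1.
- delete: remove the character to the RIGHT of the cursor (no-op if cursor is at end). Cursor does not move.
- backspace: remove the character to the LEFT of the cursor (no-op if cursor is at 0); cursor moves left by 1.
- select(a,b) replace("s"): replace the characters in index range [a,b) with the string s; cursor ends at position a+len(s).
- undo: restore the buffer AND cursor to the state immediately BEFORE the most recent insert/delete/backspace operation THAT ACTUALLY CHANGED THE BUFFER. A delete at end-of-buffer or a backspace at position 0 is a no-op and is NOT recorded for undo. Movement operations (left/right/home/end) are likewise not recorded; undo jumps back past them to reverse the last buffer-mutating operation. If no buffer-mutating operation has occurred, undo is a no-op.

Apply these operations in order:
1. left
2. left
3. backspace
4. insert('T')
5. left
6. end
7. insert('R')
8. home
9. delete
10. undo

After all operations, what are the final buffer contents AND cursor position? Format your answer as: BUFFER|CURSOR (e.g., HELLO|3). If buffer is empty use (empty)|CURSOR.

Answer: TEYWYR|0

Derivation:
After op 1 (left): buf='EYWY' cursor=0
After op 2 (left): buf='EYWY' cursor=0
After op 3 (backspace): buf='EYWY' cursor=0
After op 4 (insert('T')): buf='TEYWY' cursor=1
After op 5 (left): buf='TEYWY' cursor=0
After op 6 (end): buf='TEYWY' cursor=5
After op 7 (insert('R')): buf='TEYWYR' cursor=6
After op 8 (home): buf='TEYWYR' cursor=0
After op 9 (delete): buf='EYWYR' cursor=0
After op 10 (undo): buf='TEYWYR' cursor=0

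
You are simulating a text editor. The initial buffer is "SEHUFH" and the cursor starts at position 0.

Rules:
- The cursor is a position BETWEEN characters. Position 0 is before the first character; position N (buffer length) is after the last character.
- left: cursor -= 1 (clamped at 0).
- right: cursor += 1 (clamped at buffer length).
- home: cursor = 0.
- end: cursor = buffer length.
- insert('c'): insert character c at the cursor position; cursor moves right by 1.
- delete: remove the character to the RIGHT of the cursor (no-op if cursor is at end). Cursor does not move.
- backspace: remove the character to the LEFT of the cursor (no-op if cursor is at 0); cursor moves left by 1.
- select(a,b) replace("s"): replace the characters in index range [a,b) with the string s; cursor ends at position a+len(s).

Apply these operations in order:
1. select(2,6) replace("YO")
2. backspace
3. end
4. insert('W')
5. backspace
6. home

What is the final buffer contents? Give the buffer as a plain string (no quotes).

Answer: SEY

Derivation:
After op 1 (select(2,6) replace("YO")): buf='SEYO' cursor=4
After op 2 (backspace): buf='SEY' cursor=3
After op 3 (end): buf='SEY' cursor=3
After op 4 (insert('W')): buf='SEYW' cursor=4
After op 5 (backspace): buf='SEY' cursor=3
After op 6 (home): buf='SEY' cursor=0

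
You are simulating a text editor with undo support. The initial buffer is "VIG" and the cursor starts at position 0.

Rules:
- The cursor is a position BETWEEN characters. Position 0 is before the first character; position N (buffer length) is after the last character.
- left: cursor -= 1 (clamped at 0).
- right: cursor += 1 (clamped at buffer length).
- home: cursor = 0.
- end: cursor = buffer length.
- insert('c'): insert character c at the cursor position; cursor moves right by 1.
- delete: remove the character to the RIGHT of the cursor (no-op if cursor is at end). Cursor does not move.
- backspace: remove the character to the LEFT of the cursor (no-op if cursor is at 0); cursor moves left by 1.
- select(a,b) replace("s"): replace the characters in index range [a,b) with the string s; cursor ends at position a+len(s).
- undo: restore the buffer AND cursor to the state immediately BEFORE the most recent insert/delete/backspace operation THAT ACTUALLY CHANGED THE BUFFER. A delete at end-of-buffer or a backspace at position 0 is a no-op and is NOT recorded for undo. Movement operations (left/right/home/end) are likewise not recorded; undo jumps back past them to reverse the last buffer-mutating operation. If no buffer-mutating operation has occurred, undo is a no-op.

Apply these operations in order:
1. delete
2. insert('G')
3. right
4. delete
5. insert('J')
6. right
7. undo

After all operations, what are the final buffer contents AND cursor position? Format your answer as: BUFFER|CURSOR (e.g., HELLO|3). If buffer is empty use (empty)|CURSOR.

After op 1 (delete): buf='IG' cursor=0
After op 2 (insert('G')): buf='GIG' cursor=1
After op 3 (right): buf='GIG' cursor=2
After op 4 (delete): buf='GI' cursor=2
After op 5 (insert('J')): buf='GIJ' cursor=3
After op 6 (right): buf='GIJ' cursor=3
After op 7 (undo): buf='GI' cursor=2

Answer: GI|2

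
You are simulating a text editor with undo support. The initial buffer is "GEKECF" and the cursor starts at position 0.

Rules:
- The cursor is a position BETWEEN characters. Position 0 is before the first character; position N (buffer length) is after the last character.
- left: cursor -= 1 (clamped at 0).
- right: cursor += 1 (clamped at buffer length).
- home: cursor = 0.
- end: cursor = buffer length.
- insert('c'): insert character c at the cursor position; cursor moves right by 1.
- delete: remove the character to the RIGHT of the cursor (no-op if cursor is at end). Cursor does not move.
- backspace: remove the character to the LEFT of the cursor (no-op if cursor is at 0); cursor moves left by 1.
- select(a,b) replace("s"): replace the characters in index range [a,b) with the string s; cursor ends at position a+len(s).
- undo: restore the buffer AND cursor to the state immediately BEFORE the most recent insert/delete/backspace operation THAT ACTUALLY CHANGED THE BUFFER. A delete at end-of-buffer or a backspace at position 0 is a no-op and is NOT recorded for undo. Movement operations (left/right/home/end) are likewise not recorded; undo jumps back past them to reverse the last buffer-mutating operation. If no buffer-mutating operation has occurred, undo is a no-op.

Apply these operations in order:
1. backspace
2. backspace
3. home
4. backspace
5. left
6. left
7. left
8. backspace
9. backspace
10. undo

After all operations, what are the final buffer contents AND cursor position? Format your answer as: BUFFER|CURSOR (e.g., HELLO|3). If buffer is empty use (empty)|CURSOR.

After op 1 (backspace): buf='GEKECF' cursor=0
After op 2 (backspace): buf='GEKECF' cursor=0
After op 3 (home): buf='GEKECF' cursor=0
After op 4 (backspace): buf='GEKECF' cursor=0
After op 5 (left): buf='GEKECF' cursor=0
After op 6 (left): buf='GEKECF' cursor=0
After op 7 (left): buf='GEKECF' cursor=0
After op 8 (backspace): buf='GEKECF' cursor=0
After op 9 (backspace): buf='GEKECF' cursor=0
After op 10 (undo): buf='GEKECF' cursor=0

Answer: GEKECF|0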